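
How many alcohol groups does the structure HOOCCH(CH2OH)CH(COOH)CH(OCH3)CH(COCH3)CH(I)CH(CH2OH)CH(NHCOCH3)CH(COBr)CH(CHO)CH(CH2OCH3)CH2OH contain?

3

–COOH: carbonyl C bonded to –OH and C → carboxylic acid (the –OH is not a separate alcohol).
pendant –CH2OH on an sp³ backbone C → alcohol.
pendant –COOH: carbonyl C bonded to C and –OH → carboxylic acid.
pendant –OCH3: C–O–C with sp³ C, no adjacent C=O → ether.
pendant –COCH3: carbonyl C bonded to two carbons → ketone.
halogen on an sp³ carbon → alkyl halide.
pendant –CH2OH on an sp³ backbone C → alcohol.
pendant –NHC(=O)CH3: N bonded to a carbonyl → amide (not amine).
pendant –C(=O)X: carbonyl C bonded to C and halogen → acyl halide.
pendant –CHO: carbonyl C bonded to C and H → aldehyde.
pendant –CH2OCH3: C–O–C linkage → ether.
–OH on an sp³ carbon → alcohol.
Alcohol appears at: CH(CH2OH), CH(CH2OH), CH2OH → 3.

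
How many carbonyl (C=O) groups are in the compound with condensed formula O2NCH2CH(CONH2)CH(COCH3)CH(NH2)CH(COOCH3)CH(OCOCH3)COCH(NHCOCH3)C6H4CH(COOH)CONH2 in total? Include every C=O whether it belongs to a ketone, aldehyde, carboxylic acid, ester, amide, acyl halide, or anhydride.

8

CH(CONH2): amide, 1 C=O (running total 1).
CH(COCH3): ketone, 1 C=O (running total 2).
CH(COOCH3): ester, 1 C=O (running total 3).
CH(OCOCH3): ester, 1 C=O (running total 4).
CO: ketone, 1 C=O (running total 5).
CH(NHCOCH3): amide, 1 C=O (running total 6).
CH(COOH): carboxylic acid, 1 C=O (running total 7).
CONH2: amide, 1 C=O (running total 8).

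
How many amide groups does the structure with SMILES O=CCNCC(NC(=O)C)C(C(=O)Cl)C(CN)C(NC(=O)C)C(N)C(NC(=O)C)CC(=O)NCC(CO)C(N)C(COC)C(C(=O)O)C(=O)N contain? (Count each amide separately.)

5

terminal –CHO: carbonyl C bonded to H and C → aldehyde.
C–N–C with sp³ carbons and no adjacent C=O → amine (secondary).
pendant –NHC(=O)CH3: N bonded to a carbonyl → amide (not amine).
pendant –C(=O)X: carbonyl C bonded to C and halogen → acyl halide.
pendant –CH2NH2: N on sp³ C, no adjacent C=O → amine.
pendant –NHC(=O)CH3: N bonded to a carbonyl → amide (not amine).
–NH2 on an sp³ carbon with no adjacent C=O → amine.
pendant –NHC(=O)CH3: N bonded to a carbonyl → amide (not amine).
–C(=O)–N– linkage → amide (the N is not an amine).
pendant –CH2OH on an sp³ backbone C → alcohol.
–NH2 on an sp³ carbon with no adjacent C=O → amine.
pendant –CH2OCH3: C–O–C linkage → ether.
pendant –COOH: carbonyl C bonded to C and –OH → carboxylic acid.
–C(=O)NH2: carbonyl C bonded to C and to N → amide (the N is not a separate amine).
Amide appears at: CH(NHCOCH3), CH(NHCOCH3), CH(NHCOCH3), CH2CONHCH2, CONH2 → 5.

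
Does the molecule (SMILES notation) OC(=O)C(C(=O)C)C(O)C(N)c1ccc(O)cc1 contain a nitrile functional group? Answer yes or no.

–COOH: carbonyl C bonded to –OH and C → carboxylic acid (the –OH is not a separate alcohol).
pendant –COCH3: carbonyl C bonded to two carbons → ketone.
–OH on an sp³ carbon → alcohol (secondary).
–NH2 on an sp³ carbon with no adjacent C=O → amine.
–OH attached directly to an aromatic ring → phenol (not alcohol); the ring itself is an arene.
The groups actually present are: alcohol, amine, arene, carboxylic acid, ketone, phenol.

no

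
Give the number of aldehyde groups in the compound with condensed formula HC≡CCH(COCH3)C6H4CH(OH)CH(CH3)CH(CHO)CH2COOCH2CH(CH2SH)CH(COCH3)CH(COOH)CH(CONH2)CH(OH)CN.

C≡C triple bond → alkyne.
pendant –COCH3: carbonyl C bonded to two carbons → ketone.
para-disubstituted benzene ring → arene.
–OH on an sp³ carbon → alcohol (secondary).
pendant –CHO: carbonyl C bonded to C and H → aldehyde.
–C(=O)–O–C with C on the carbonyl side → ester.
pendant –CH2SH → thiol.
pendant –COCH3: carbonyl C bonded to two carbons → ketone.
pendant –COOH: carbonyl C bonded to C and –OH → carboxylic acid.
pendant –CONH2: carbonyl C bonded to C and N → amide.
–OH on an sp³ carbon → alcohol (secondary).
–C≡N: carbon triple-bonded to nitrogen → nitrile.
Aldehyde appears at: CH(CHO) → 1.

1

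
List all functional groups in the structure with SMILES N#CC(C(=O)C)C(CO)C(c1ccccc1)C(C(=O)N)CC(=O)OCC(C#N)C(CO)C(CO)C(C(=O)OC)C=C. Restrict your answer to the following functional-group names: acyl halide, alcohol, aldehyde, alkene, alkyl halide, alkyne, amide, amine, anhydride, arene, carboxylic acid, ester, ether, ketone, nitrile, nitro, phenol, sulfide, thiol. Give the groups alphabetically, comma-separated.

alcohol, alkene, amide, arene, ester, ketone, nitrile

N≡C–: carbon triple-bonded to nitrogen → nitrile.
pendant –COCH3: carbonyl C bonded to two carbons → ketone.
pendant –CH2OH on an sp³ backbone C → alcohol.
pendant –C6H5: benzene ring → arene.
pendant –CONH2: carbonyl C bonded to C and N → amide.
–C(=O)–O–C with C on the carbonyl side → ester.
pendant –C≡N: nitrile.
pendant –CH2OH on an sp³ backbone C → alcohol.
pendant –CH2OH on an sp³ backbone C → alcohol.
pendant –COOCH3: carbonyl C bonded to C and –OCH3 → ester.
C=C double bond → alkene.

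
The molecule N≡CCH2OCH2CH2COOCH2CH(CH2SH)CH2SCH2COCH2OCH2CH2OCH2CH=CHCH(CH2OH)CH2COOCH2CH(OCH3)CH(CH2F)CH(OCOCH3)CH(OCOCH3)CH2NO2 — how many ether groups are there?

4

Taking each segment in turn:
  N≡C: N≡C–: carbon triple-bonded to nitrogen → nitrile.
  CH2OCH2: C–O–C with sp³ carbons on both sides and no adjacent C=O → ether.
  CH2COOCH2: –C(=O)–O–C with C on the carbonyl side → ester.
  CH(CH2SH): pendant –CH2SH → thiol.
  CH2SCH2: C–S–C linkage → sulfide (thioether).
  CO: –C(=O)– with carbon on both sides → ketone.
  CH2OCH2: C–O–C with sp³ carbons on both sides and no adjacent C=O → ether.
  CH2OCH2: C–O–C with sp³ carbons on both sides and no adjacent C=O → ether.
  CH=CH: C=C double bond → alkene.
  CH(CH2OH): pendant –CH2OH on an sp³ backbone C → alcohol.
  CH2COOCH2: –C(=O)–O–C with C on the carbonyl side → ester.
  CH(OCH3): pendant –OCH3: C–O–C with sp³ C, no adjacent C=O → ether.
  CH(CH2F): pendant –CH2X: halogen on sp³ carbon → alkyl halide.
  CH(OCOCH3): pendant –OC(=O)CH3: an acyloxy group → ester.
  CH(OCOCH3): pendant –OC(=O)CH3: an acyloxy group → ester.
  CH2NO2: –NO2 on carbon → nitro group.
Ether appears at: CH2OCH2, CH2OCH2, CH2OCH2, CH(OCH3) → 4.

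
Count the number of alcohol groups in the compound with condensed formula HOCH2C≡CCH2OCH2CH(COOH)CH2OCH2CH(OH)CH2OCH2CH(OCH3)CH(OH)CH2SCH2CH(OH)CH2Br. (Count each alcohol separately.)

Taking each segment in turn:
  HOCH2: HO– on an sp³ carbon → alcohol.
  C≡C: C≡C triple bond → alkyne.
  CH2OCH2: C–O–C with sp³ carbons on both sides and no adjacent C=O → ether.
  CH(COOH): pendant –COOH: carbonyl C bonded to C and –OH → carboxylic acid.
  CH2OCH2: C–O–C with sp³ carbons on both sides and no adjacent C=O → ether.
  CH(OH): –OH on an sp³ carbon → alcohol (secondary).
  CH2OCH2: C–O–C with sp³ carbons on both sides and no adjacent C=O → ether.
  CH(OCH3): pendant –OCH3: C–O–C with sp³ C, no adjacent C=O → ether.
  CH(OH): –OH on an sp³ carbon → alcohol (secondary).
  CH2SCH2: C–S–C linkage → sulfide (thioether).
  CH(OH): –OH on an sp³ carbon → alcohol (secondary).
  CH2Br: halogen on an sp³ carbon → alkyl halide.
Alcohol appears at: HOCH2, CH(OH), CH(OH), CH(OH) → 4.

4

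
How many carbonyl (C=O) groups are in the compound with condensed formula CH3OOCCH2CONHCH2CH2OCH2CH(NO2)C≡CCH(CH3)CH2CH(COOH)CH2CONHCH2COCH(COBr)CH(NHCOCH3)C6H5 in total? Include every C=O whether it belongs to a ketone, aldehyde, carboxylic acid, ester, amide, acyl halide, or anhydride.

7

CH3OOC: ester, 1 C=O (running total 1).
CH2CONHCH2: amide, 1 C=O (running total 2).
CH(COOH): carboxylic acid, 1 C=O (running total 3).
CH2CONHCH2: amide, 1 C=O (running total 4).
CO: ketone, 1 C=O (running total 5).
CH(COBr): acyl halide, 1 C=O (running total 6).
CH(NHCOCH3): amide, 1 C=O (running total 7).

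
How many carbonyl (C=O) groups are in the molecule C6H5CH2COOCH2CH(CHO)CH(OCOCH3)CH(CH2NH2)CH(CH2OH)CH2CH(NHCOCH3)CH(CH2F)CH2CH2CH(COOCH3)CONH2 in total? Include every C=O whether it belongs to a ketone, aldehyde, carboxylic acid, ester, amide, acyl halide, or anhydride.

6

CH2COOCH2: ester, 1 C=O (running total 1).
CH(CHO): aldehyde, 1 C=O (running total 2).
CH(OCOCH3): ester, 1 C=O (running total 3).
CH(NHCOCH3): amide, 1 C=O (running total 4).
CH(COOCH3): ester, 1 C=O (running total 5).
CONH2: amide, 1 C=O (running total 6).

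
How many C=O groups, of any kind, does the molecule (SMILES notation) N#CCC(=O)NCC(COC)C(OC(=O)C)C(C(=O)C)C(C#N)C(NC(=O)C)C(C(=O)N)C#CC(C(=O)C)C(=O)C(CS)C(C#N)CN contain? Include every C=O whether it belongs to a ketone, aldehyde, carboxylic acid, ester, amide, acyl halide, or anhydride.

CH2CONHCH2: amide, 1 C=O (running total 1).
CH(OCOCH3): ester, 1 C=O (running total 2).
CH(COCH3): ketone, 1 C=O (running total 3).
CH(NHCOCH3): amide, 1 C=O (running total 4).
CH(CONH2): amide, 1 C=O (running total 5).
CH(COCH3): ketone, 1 C=O (running total 6).
CO: ketone, 1 C=O (running total 7).

7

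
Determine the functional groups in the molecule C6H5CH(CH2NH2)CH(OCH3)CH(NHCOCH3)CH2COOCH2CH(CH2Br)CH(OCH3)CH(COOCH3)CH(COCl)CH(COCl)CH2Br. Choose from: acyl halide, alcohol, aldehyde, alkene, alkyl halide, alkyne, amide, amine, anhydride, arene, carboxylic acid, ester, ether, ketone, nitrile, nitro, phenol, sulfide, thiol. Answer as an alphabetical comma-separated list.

acyl halide, alkyl halide, amide, amine, arene, ester, ether

Working along the chain:
  C6H5: C6H5– phenyl ring → arene.
  CH(CH2NH2): pendant –CH2NH2: N on sp³ C, no adjacent C=O → amine.
  CH(OCH3): pendant –OCH3: C–O–C with sp³ C, no adjacent C=O → ether.
  CH(NHCOCH3): pendant –NHC(=O)CH3: N bonded to a carbonyl → amide (not amine).
  CH2COOCH2: –C(=O)–O–C with C on the carbonyl side → ester.
  CH(CH2Br): pendant –CH2X: halogen on sp³ carbon → alkyl halide.
  CH(OCH3): pendant –OCH3: C–O–C with sp³ C, no adjacent C=O → ether.
  CH(COOCH3): pendant –COOCH3: carbonyl C bonded to C and –OCH3 → ester.
  CH(COCl): pendant –C(=O)X: carbonyl C bonded to C and halogen → acyl halide.
  CH(COCl): pendant –C(=O)X: carbonyl C bonded to C and halogen → acyl halide.
  CH2Br: halogen on an sp³ carbon → alkyl halide.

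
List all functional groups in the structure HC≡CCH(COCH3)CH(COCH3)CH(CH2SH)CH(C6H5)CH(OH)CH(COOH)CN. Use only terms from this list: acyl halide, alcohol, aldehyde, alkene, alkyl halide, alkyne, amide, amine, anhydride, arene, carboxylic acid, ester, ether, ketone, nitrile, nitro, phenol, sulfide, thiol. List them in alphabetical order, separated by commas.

alcohol, alkyne, arene, carboxylic acid, ketone, nitrile, thiol

C≡C triple bond → alkyne.
pendant –COCH3: carbonyl C bonded to two carbons → ketone.
pendant –COCH3: carbonyl C bonded to two carbons → ketone.
pendant –CH2SH → thiol.
pendant –C6H5: benzene ring → arene.
–OH on an sp³ carbon → alcohol (secondary).
pendant –COOH: carbonyl C bonded to C and –OH → carboxylic acid.
–C≡N: carbon triple-bonded to nitrogen → nitrile.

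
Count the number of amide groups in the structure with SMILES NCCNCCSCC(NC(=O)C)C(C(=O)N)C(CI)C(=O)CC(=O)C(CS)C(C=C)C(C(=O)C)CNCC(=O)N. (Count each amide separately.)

Taking each segment in turn:
  H2NCH2: –NH2 on an sp³ carbon with no adjacent C=O → amine.
  CH2NHCH2: C–N–C with sp³ carbons and no adjacent C=O → amine (secondary).
  CH2SCH2: C–S–C linkage → sulfide (thioether).
  CH(NHCOCH3): pendant –NHC(=O)CH3: N bonded to a carbonyl → amide (not amine).
  CH(CONH2): pendant –CONH2: carbonyl C bonded to C and N → amide.
  CH(CH2I): pendant –CH2X: halogen on sp³ carbon → alkyl halide.
  CO: –C(=O)– with carbon on both sides → ketone.
  CO: –C(=O)– with carbon on both sides → ketone.
  CH(CH2SH): pendant –CH2SH → thiol.
  CH(CH=CH2): pendant –CH=CH2: C=C double bond → alkene.
  CH(COCH3): pendant –COCH3: carbonyl C bonded to two carbons → ketone.
  CH2NHCH2: C–N–C with sp³ carbons and no adjacent C=O → amine (secondary).
  CONH2: –C(=O)NH2: carbonyl C bonded to C and to N → amide (the N is not a separate amine).
Amide appears at: CH(NHCOCH3), CH(CONH2), CONH2 → 3.

3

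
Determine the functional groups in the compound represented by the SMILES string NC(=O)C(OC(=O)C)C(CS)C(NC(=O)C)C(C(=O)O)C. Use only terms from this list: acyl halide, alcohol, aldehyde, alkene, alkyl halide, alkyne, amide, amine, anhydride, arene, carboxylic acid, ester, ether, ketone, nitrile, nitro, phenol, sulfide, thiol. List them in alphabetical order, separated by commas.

Reading the structure from left to right:
  H2NCO: –C(=O)NH2: carbonyl C bonded to C and to N → amide (the N is not a separate amine).
  CH(OCOCH3): pendant –OC(=O)CH3: an acyloxy group → ester.
  CH(CH2SH): pendant –CH2SH → thiol.
  CH(NHCOCH3): pendant –NHC(=O)CH3: N bonded to a carbonyl → amide (not amine).
  CH(COOH): pendant –COOH: carbonyl C bonded to C and –OH → carboxylic acid.

amide, carboxylic acid, ester, thiol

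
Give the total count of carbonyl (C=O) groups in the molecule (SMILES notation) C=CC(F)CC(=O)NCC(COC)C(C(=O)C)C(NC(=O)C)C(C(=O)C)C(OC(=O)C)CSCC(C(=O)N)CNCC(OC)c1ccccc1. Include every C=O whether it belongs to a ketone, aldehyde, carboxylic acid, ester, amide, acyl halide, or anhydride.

CH2CONHCH2: amide, 1 C=O (running total 1).
CH(COCH3): ketone, 1 C=O (running total 2).
CH(NHCOCH3): amide, 1 C=O (running total 3).
CH(COCH3): ketone, 1 C=O (running total 4).
CH(OCOCH3): ester, 1 C=O (running total 5).
CH(CONH2): amide, 1 C=O (running total 6).

6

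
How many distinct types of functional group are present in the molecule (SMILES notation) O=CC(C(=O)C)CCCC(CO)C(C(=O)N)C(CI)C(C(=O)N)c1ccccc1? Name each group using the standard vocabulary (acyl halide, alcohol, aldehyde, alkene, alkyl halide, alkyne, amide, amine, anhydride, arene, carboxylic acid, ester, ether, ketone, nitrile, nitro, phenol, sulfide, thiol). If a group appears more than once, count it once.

6

Taking each segment in turn:
  OHC: terminal –CHO: carbonyl C bonded to H and C → aldehyde.
  CH(COCH3): pendant –COCH3: carbonyl C bonded to two carbons → ketone.
  CH(CH2OH): pendant –CH2OH on an sp³ backbone C → alcohol.
  CH(CONH2): pendant –CONH2: carbonyl C bonded to C and N → amide.
  CH(CH2I): pendant –CH2X: halogen on sp³ carbon → alkyl halide.
  CH(CONH2): pendant –CONH2: carbonyl C bonded to C and N → amide.
  C6H5: –C6H5 phenyl ring → arene.
Distinct types present: alcohol, aldehyde, alkyl halide, amide, arene, ketone.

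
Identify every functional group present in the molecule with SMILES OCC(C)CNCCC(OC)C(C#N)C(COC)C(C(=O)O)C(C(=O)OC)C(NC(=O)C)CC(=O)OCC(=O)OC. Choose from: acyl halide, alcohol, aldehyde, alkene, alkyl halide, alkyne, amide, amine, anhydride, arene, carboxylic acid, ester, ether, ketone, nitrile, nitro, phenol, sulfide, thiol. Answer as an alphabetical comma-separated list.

Taking each segment in turn:
  HOCH2: HO– on an sp³ carbon → alcohol.
  CH2NHCH2: C–N–C with sp³ carbons and no adjacent C=O → amine (secondary).
  CH(OCH3): pendant –OCH3: C–O–C with sp³ C, no adjacent C=O → ether.
  CH(CN): pendant –C≡N: nitrile.
  CH(CH2OCH3): pendant –CH2OCH3: C–O–C linkage → ether.
  CH(COOH): pendant –COOH: carbonyl C bonded to C and –OH → carboxylic acid.
  CH(COOCH3): pendant –COOCH3: carbonyl C bonded to C and –OCH3 → ester.
  CH(NHCOCH3): pendant –NHC(=O)CH3: N bonded to a carbonyl → amide (not amine).
  CH2COOCH2: –C(=O)–O–C with C on the carbonyl side → ester.
  COOCH3: –C(=O)OCH3: carbonyl C bonded to C and to –OCH3 → ester (not ketone + ether).

alcohol, amide, amine, carboxylic acid, ester, ether, nitrile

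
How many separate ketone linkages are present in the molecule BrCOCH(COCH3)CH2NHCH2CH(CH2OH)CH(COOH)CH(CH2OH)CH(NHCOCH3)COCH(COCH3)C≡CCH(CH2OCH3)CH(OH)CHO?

3

Working along the chain:
  BrCO: –C(=O)Br: carbonyl C bonded to C and to a halogen → acyl halide (not alkyl halide).
  CH(COCH3): pendant –COCH3: carbonyl C bonded to two carbons → ketone.
  CH2NHCH2: C–N–C with sp³ carbons and no adjacent C=O → amine (secondary).
  CH(CH2OH): pendant –CH2OH on an sp³ backbone C → alcohol.
  CH(COOH): pendant –COOH: carbonyl C bonded to C and –OH → carboxylic acid.
  CH(CH2OH): pendant –CH2OH on an sp³ backbone C → alcohol.
  CH(NHCOCH3): pendant –NHC(=O)CH3: N bonded to a carbonyl → amide (not amine).
  CO: –C(=O)– with carbon on both sides → ketone.
  CH(COCH3): pendant –COCH3: carbonyl C bonded to two carbons → ketone.
  C≡C: C≡C triple bond → alkyne.
  CH(CH2OCH3): pendant –CH2OCH3: C–O–C linkage → ether.
  CH(OH): –OH on an sp³ carbon → alcohol (secondary).
  CHO: terminal –CHO: carbonyl C bonded to H and C → aldehyde.
Ketone appears at: CH(COCH3), CO, CH(COCH3) → 3.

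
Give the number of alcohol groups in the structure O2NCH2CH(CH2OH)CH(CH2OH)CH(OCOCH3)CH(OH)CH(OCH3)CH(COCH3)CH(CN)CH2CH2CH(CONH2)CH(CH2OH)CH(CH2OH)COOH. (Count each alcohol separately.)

5

Working along the chain:
  O2NCH2: –NO2 on carbon → nitro group.
  CH(CH2OH): pendant –CH2OH on an sp³ backbone C → alcohol.
  CH(CH2OH): pendant –CH2OH on an sp³ backbone C → alcohol.
  CH(OCOCH3): pendant –OC(=O)CH3: an acyloxy group → ester.
  CH(OH): –OH on an sp³ carbon → alcohol (secondary).
  CH(OCH3): pendant –OCH3: C–O–C with sp³ C, no adjacent C=O → ether.
  CH(COCH3): pendant –COCH3: carbonyl C bonded to two carbons → ketone.
  CH(CN): pendant –C≡N: nitrile.
  CH(CONH2): pendant –CONH2: carbonyl C bonded to C and N → amide.
  CH(CH2OH): pendant –CH2OH on an sp³ backbone C → alcohol.
  CH(CH2OH): pendant –CH2OH on an sp³ backbone C → alcohol.
  COOH: –COOH: carbonyl C bonded to –OH and C → carboxylic acid (the –OH is not a separate alcohol).
Alcohol appears at: CH(CH2OH), CH(CH2OH), CH(OH), CH(CH2OH), CH(CH2OH) → 5.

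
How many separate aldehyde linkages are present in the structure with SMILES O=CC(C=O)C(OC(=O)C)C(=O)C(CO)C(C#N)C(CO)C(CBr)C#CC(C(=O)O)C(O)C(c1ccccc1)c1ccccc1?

Working along the chain:
  OHC: terminal –CHO: carbonyl C bonded to H and C → aldehyde.
  CH(CHO): pendant –CHO: carbonyl C bonded to C and H → aldehyde.
  CH(OCOCH3): pendant –OC(=O)CH3: an acyloxy group → ester.
  CO: –C(=O)– with carbon on both sides → ketone.
  CH(CH2OH): pendant –CH2OH on an sp³ backbone C → alcohol.
  CH(CN): pendant –C≡N: nitrile.
  CH(CH2OH): pendant –CH2OH on an sp³ backbone C → alcohol.
  CH(CH2Br): pendant –CH2X: halogen on sp³ carbon → alkyl halide.
  C≡C: C≡C triple bond → alkyne.
  CH(COOH): pendant –COOH: carbonyl C bonded to C and –OH → carboxylic acid.
  CH(OH): –OH on an sp³ carbon → alcohol (secondary).
  CH(C6H5): pendant –C6H5: benzene ring → arene.
  C6H5: –C6H5 phenyl ring → arene.
Aldehyde appears at: OHC, CH(CHO) → 2.

2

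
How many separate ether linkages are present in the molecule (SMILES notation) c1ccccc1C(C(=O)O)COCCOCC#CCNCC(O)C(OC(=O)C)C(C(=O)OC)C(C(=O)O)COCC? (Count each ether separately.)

C6H5– phenyl ring → arene.
pendant –COOH: carbonyl C bonded to C and –OH → carboxylic acid.
C–O–C with sp³ carbons on both sides and no adjacent C=O → ether.
C–O–C with sp³ carbons on both sides and no adjacent C=O → ether.
C≡C triple bond → alkyne.
C–N–C with sp³ carbons and no adjacent C=O → amine (secondary).
–OH on an sp³ carbon → alcohol (secondary).
pendant –OC(=O)CH3: an acyloxy group → ester.
pendant –COOCH3: carbonyl C bonded to C and –OCH3 → ester.
pendant –COOH: carbonyl C bonded to C and –OH → carboxylic acid.
C–O–C with sp³ carbons on both sides and no adjacent C=O → ether.
Ether appears at: CH2OCH2, CH2OCH2, CH2OCH2 → 3.

3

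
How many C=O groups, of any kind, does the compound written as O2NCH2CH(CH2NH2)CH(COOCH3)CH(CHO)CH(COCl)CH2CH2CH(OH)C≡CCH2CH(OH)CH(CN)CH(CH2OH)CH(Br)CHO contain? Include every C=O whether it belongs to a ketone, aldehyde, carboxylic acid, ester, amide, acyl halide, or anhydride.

4

CH(COOCH3): ester, 1 C=O (running total 1).
CH(CHO): aldehyde, 1 C=O (running total 2).
CH(COCl): acyl halide, 1 C=O (running total 3).
CHO: aldehyde, 1 C=O (running total 4).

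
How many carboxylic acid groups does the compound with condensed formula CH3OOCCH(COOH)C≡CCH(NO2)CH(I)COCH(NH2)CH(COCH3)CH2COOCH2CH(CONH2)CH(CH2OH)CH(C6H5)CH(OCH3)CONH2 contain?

1

Reading the structure from left to right:
  CH3OOC: CH3O–C(=O)–: carbonyl C bonded to C and to –OCH3 → ester (not ketone + ether).
  CH(COOH): pendant –COOH: carbonyl C bonded to C and –OH → carboxylic acid.
  C≡C: C≡C triple bond → alkyne.
  CH(NO2): –NO2 on an sp³ carbon → nitro (the N=O is not a carbonyl).
  CH(I): halogen on an sp³ carbon → alkyl halide.
  CO: –C(=O)– with carbon on both sides → ketone.
  CH(NH2): –NH2 on an sp³ carbon with no adjacent C=O → amine.
  CH(COCH3): pendant –COCH3: carbonyl C bonded to two carbons → ketone.
  CH2COOCH2: –C(=O)–O–C with C on the carbonyl side → ester.
  CH(CONH2): pendant –CONH2: carbonyl C bonded to C and N → amide.
  CH(CH2OH): pendant –CH2OH on an sp³ backbone C → alcohol.
  CH(C6H5): pendant –C6H5: benzene ring → arene.
  CH(OCH3): pendant –OCH3: C–O–C with sp³ C, no adjacent C=O → ether.
  CONH2: –C(=O)NH2: carbonyl C bonded to C and to N → amide (the N is not a separate amine).
Carboxylic acid appears at: CH(COOH) → 1.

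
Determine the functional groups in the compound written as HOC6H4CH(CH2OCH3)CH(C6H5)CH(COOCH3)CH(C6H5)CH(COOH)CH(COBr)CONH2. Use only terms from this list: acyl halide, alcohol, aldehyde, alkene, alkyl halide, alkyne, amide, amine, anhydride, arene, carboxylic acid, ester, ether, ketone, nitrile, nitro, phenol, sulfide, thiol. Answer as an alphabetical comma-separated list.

Taking each segment in turn:
  HOC6H4: –OH attached directly to an aromatic ring → phenol (not alcohol); the ring itself is an arene.
  CH(CH2OCH3): pendant –CH2OCH3: C–O–C linkage → ether.
  CH(C6H5): pendant –C6H5: benzene ring → arene.
  CH(COOCH3): pendant –COOCH3: carbonyl C bonded to C and –OCH3 → ester.
  CH(C6H5): pendant –C6H5: benzene ring → arene.
  CH(COOH): pendant –COOH: carbonyl C bonded to C and –OH → carboxylic acid.
  CH(COBr): pendant –C(=O)X: carbonyl C bonded to C and halogen → acyl halide.
  CONH2: –C(=O)NH2: carbonyl C bonded to C and to N → amide (the N is not a separate amine).

acyl halide, amide, arene, carboxylic acid, ester, ether, phenol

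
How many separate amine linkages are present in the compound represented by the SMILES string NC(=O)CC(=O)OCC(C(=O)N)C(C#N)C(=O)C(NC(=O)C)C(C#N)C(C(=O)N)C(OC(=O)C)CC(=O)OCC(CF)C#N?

Reading the structure from left to right:
  H2NCO: –C(=O)NH2: carbonyl C bonded to C and to N → amide (the N is not a separate amine).
  CH2COOCH2: –C(=O)–O–C with C on the carbonyl side → ester.
  CH(CONH2): pendant –CONH2: carbonyl C bonded to C and N → amide.
  CH(CN): pendant –C≡N: nitrile.
  CO: –C(=O)– with carbon on both sides → ketone.
  CH(NHCOCH3): pendant –NHC(=O)CH3: N bonded to a carbonyl → amide (not amine).
  CH(CN): pendant –C≡N: nitrile.
  CH(CONH2): pendant –CONH2: carbonyl C bonded to C and N → amide.
  CH(OCOCH3): pendant –OC(=O)CH3: an acyloxy group → ester.
  CH2COOCH2: –C(=O)–O–C with C on the carbonyl side → ester.
  CH(CH2F): pendant –CH2X: halogen on sp³ carbon → alkyl halide.
  CN: –C≡N: carbon triple-bonded to nitrogen → nitrile.
No segment is a amine: H2NCO is amide, not amine; CH(CONH2) is amide, not amine; CH(CN) is nitrile, not amine. → 0.

0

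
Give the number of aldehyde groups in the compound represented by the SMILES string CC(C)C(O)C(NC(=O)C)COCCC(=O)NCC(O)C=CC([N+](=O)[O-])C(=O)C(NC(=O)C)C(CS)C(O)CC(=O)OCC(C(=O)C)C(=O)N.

0

–OH on an sp³ carbon → alcohol (secondary).
pendant –NHC(=O)CH3: N bonded to a carbonyl → amide (not amine).
C–O–C with sp³ carbons on both sides and no adjacent C=O → ether.
–C(=O)–N– linkage → amide (the N is not an amine).
–OH on an sp³ carbon → alcohol (secondary).
C=C double bond → alkene.
–NO2 on an sp³ carbon → nitro (the N=O is not a carbonyl).
–C(=O)– with carbon on both sides → ketone.
pendant –NHC(=O)CH3: N bonded to a carbonyl → amide (not amine).
pendant –CH2SH → thiol.
–OH on an sp³ carbon → alcohol (secondary).
–C(=O)–O–C with C on the carbonyl side → ester.
pendant –COCH3: carbonyl C bonded to two carbons → ketone.
–C(=O)NH2: carbonyl C bonded to C and to N → amide (the N is not a separate amine).
No segment is a aldehyde: CO is ketone, not aldehyde; CH2COOCH2 is ester, not aldehyde; CH(COCH3) is ketone, not aldehyde. → 0.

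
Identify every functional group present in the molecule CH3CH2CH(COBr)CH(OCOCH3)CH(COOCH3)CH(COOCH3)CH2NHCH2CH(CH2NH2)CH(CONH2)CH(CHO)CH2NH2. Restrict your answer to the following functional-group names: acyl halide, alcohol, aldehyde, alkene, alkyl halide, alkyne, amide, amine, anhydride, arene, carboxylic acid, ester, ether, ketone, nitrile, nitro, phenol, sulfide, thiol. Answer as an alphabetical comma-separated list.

Taking each segment in turn:
  CH(COBr): pendant –C(=O)X: carbonyl C bonded to C and halogen → acyl halide.
  CH(OCOCH3): pendant –OC(=O)CH3: an acyloxy group → ester.
  CH(COOCH3): pendant –COOCH3: carbonyl C bonded to C and –OCH3 → ester.
  CH(COOCH3): pendant –COOCH3: carbonyl C bonded to C and –OCH3 → ester.
  CH2NHCH2: C–N–C with sp³ carbons and no adjacent C=O → amine (secondary).
  CH(CH2NH2): pendant –CH2NH2: N on sp³ C, no adjacent C=O → amine.
  CH(CONH2): pendant –CONH2: carbonyl C bonded to C and N → amide.
  CH(CHO): pendant –CHO: carbonyl C bonded to C and H → aldehyde.
  CH2NH2: –NH2 on an sp³ carbon with no adjacent C=O → amine.

acyl halide, aldehyde, amide, amine, ester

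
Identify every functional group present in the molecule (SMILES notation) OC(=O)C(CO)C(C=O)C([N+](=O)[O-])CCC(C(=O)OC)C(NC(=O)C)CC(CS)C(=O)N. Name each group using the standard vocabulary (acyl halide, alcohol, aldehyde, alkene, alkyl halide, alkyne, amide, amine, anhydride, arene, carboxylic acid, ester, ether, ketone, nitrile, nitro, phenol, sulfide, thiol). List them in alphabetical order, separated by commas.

Reading the structure from left to right:
  HOOC: –COOH: carbonyl C bonded to –OH and C → carboxylic acid (the –OH is not a separate alcohol).
  CH(CH2OH): pendant –CH2OH on an sp³ backbone C → alcohol.
  CH(CHO): pendant –CHO: carbonyl C bonded to C and H → aldehyde.
  CH(NO2): –NO2 on an sp³ carbon → nitro (the N=O is not a carbonyl).
  CH(COOCH3): pendant –COOCH3: carbonyl C bonded to C and –OCH3 → ester.
  CH(NHCOCH3): pendant –NHC(=O)CH3: N bonded to a carbonyl → amide (not amine).
  CH(CH2SH): pendant –CH2SH → thiol.
  CONH2: –C(=O)NH2: carbonyl C bonded to C and to N → amide (the N is not a separate amine).

alcohol, aldehyde, amide, carboxylic acid, ester, nitro, thiol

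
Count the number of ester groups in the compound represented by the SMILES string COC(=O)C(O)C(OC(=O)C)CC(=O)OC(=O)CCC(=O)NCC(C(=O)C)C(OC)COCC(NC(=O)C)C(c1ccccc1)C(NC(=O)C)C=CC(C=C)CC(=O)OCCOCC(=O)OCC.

4

Reading the structure from left to right:
  CH3OOC: CH3O–C(=O)–: carbonyl C bonded to C and to –OCH3 → ester (not ketone + ether).
  CH(OH): –OH on an sp³ carbon → alcohol (secondary).
  CH(OCOCH3): pendant –OC(=O)CH3: an acyloxy group → ester.
  CH2CO-O-COCH2: two acyl groups sharing one oxygen, –C(=O)–O–C(=O)– → anhydride.
  CH2CONHCH2: –C(=O)–N– linkage → amide (the N is not an amine).
  CH(COCH3): pendant –COCH3: carbonyl C bonded to two carbons → ketone.
  CH(OCH3): pendant –OCH3: C–O–C with sp³ C, no adjacent C=O → ether.
  CH2OCH2: C–O–C with sp³ carbons on both sides and no adjacent C=O → ether.
  CH(NHCOCH3): pendant –NHC(=O)CH3: N bonded to a carbonyl → amide (not amine).
  CH(C6H5): pendant –C6H5: benzene ring → arene.
  CH(NHCOCH3): pendant –NHC(=O)CH3: N bonded to a carbonyl → amide (not amine).
  CH=CH: C=C double bond → alkene.
  CH(CH=CH2): pendant –CH=CH2: C=C double bond → alkene.
  CH2COOCH2: –C(=O)–O–C with C on the carbonyl side → ester.
  CH2OCH2: C–O–C with sp³ carbons on both sides and no adjacent C=O → ether.
  COOCH2CH3: –C(=O)OCH2CH3: carbonyl C bonded to C and to –OEt → ester.
Ester appears at: CH3OOC, CH(OCOCH3), CH2COOCH2, COOCH2CH3 → 4.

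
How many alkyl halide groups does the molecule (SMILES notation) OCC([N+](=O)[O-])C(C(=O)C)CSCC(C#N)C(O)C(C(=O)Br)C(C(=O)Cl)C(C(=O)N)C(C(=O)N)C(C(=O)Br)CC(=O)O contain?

0

Reading the structure from left to right:
  HOCH2: HO– on an sp³ carbon → alcohol.
  CH(NO2): –NO2 on an sp³ carbon → nitro (the N=O is not a carbonyl).
  CH(COCH3): pendant –COCH3: carbonyl C bonded to two carbons → ketone.
  CH2SCH2: C–S–C linkage → sulfide (thioether).
  CH(CN): pendant –C≡N: nitrile.
  CH(OH): –OH on an sp³ carbon → alcohol (secondary).
  CH(COBr): pendant –C(=O)X: carbonyl C bonded to C and halogen → acyl halide.
  CH(COCl): pendant –C(=O)X: carbonyl C bonded to C and halogen → acyl halide.
  CH(CONH2): pendant –CONH2: carbonyl C bonded to C and N → amide.
  CH(CONH2): pendant –CONH2: carbonyl C bonded to C and N → amide.
  CH(COBr): pendant –C(=O)X: carbonyl C bonded to C and halogen → acyl halide.
  COOH: –COOH: carbonyl C bonded to –OH and C → carboxylic acid (the –OH is not a separate alcohol).
No segment is a alkyl halide: CH(COBr) is acyl halide, not alkyl halide; CH(COCl) is acyl halide, not alkyl halide; CH(COBr) is acyl halide, not alkyl halide. → 0.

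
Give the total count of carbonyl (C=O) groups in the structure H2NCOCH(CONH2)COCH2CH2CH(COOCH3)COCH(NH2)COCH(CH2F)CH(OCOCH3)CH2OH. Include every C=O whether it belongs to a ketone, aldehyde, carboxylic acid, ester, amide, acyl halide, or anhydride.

7

H2NCO: amide, 1 C=O (running total 1).
CH(CONH2): amide, 1 C=O (running total 2).
CO: ketone, 1 C=O (running total 3).
CH(COOCH3): ester, 1 C=O (running total 4).
CO: ketone, 1 C=O (running total 5).
CO: ketone, 1 C=O (running total 6).
CH(OCOCH3): ester, 1 C=O (running total 7).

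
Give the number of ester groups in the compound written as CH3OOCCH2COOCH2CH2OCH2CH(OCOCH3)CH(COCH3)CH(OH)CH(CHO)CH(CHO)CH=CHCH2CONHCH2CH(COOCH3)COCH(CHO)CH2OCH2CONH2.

4

CH3O–C(=O)–: carbonyl C bonded to C and to –OCH3 → ester (not ketone + ether).
–C(=O)–O–C with C on the carbonyl side → ester.
C–O–C with sp³ carbons on both sides and no adjacent C=O → ether.
pendant –OC(=O)CH3: an acyloxy group → ester.
pendant –COCH3: carbonyl C bonded to two carbons → ketone.
–OH on an sp³ carbon → alcohol (secondary).
pendant –CHO: carbonyl C bonded to C and H → aldehyde.
pendant –CHO: carbonyl C bonded to C and H → aldehyde.
C=C double bond → alkene.
–C(=O)–N– linkage → amide (the N is not an amine).
pendant –COOCH3: carbonyl C bonded to C and –OCH3 → ester.
–C(=O)– with carbon on both sides → ketone.
pendant –CHO: carbonyl C bonded to C and H → aldehyde.
C–O–C with sp³ carbons on both sides and no adjacent C=O → ether.
–C(=O)NH2: carbonyl C bonded to C and to N → amide (the N is not a separate amine).
Ester appears at: CH3OOC, CH2COOCH2, CH(OCOCH3), CH(COOCH3) → 4.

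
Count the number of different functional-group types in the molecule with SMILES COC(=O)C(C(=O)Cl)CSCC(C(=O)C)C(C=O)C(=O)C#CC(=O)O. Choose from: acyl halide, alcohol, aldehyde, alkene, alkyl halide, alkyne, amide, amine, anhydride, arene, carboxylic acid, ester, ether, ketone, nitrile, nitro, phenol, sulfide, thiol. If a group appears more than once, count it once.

Taking each segment in turn:
  CH3OOC: CH3O–C(=O)–: carbonyl C bonded to C and to –OCH3 → ester (not ketone + ether).
  CH(COCl): pendant –C(=O)X: carbonyl C bonded to C and halogen → acyl halide.
  CH2SCH2: C–S–C linkage → sulfide (thioether).
  CH(COCH3): pendant –COCH3: carbonyl C bonded to two carbons → ketone.
  CH(CHO): pendant –CHO: carbonyl C bonded to C and H → aldehyde.
  CO: –C(=O)– with carbon on both sides → ketone.
  C≡C: C≡C triple bond → alkyne.
  COOH: –COOH: carbonyl C bonded to –OH and C → carboxylic acid (the –OH is not a separate alcohol).
Distinct types present: acyl halide, aldehyde, alkyne, carboxylic acid, ester, ketone, sulfide.

7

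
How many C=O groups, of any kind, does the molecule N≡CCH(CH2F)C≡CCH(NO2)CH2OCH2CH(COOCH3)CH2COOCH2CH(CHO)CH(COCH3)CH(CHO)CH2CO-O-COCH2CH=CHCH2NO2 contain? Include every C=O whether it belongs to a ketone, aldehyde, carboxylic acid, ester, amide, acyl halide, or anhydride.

CH(COOCH3): ester, 1 C=O (running total 1).
CH2COOCH2: ester, 1 C=O (running total 2).
CH(CHO): aldehyde, 1 C=O (running total 3).
CH(COCH3): ketone, 1 C=O (running total 4).
CH(CHO): aldehyde, 1 C=O (running total 5).
CH2CO-O-COCH2: anhydride, 2 C=O (running total 7).

7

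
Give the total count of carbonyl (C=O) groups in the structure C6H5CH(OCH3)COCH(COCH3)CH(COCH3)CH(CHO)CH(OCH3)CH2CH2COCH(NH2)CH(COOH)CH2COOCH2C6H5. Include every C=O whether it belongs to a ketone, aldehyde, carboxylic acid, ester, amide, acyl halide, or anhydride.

CO: ketone, 1 C=O (running total 1).
CH(COCH3): ketone, 1 C=O (running total 2).
CH(COCH3): ketone, 1 C=O (running total 3).
CH(CHO): aldehyde, 1 C=O (running total 4).
CO: ketone, 1 C=O (running total 5).
CH(COOH): carboxylic acid, 1 C=O (running total 6).
CH2COOCH2: ester, 1 C=O (running total 7).

7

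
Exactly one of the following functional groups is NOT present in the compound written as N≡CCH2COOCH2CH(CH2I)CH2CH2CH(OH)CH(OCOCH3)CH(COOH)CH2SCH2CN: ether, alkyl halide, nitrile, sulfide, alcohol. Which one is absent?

nitrile: present (N≡C — N≡C–: carbon triple-bonded to nitrogen → nitrile).
sulfide: present (CH2SCH2 — C–S–C linkage → sulfide (thioether)).
alkyl halide: present (CH(CH2I) — pendant –CH2X: halogen on sp³ carbon → alkyl halide).
alcohol: present (CH(OH) — –OH on an sp³ carbon → alcohol (secondary)).
ether: absent. In each of CH2COOCH2 and CH(OCOCH3), the C–O–C oxygen is adjacent to a C=O, so it belongs to an ester, not an ether.

ether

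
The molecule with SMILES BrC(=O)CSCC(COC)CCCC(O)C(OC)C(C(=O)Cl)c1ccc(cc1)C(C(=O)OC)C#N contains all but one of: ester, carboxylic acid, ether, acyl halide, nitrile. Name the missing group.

ether: present (CH(CH2OCH3) — pendant –CH2OCH3: C–O–C linkage → ether).
ester: present (CH(COOCH3) — pendant –COOCH3: carbonyl C bonded to C and –OCH3 → ester).
acyl halide: present (BrCO — –C(=O)Br: carbonyl C bonded to C and to a halogen → acyl halide (not alkyl halide)).
nitrile: present (CN — –C≡N: carbon triple-bonded to nitrogen → nitrile).
carboxylic acid: absent. In CH(COOCH3), the acyl oxygen is bonded to carbon (–O–C), not to H, so this is an ester.

carboxylic acid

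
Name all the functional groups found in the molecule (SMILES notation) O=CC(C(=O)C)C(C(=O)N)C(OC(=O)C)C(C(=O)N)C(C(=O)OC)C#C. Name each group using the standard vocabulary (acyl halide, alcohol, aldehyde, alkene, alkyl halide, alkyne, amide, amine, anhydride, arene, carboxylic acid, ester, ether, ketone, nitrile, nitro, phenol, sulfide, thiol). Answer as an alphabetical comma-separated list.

Reading the structure from left to right:
  OHC: terminal –CHO: carbonyl C bonded to H and C → aldehyde.
  CH(COCH3): pendant –COCH3: carbonyl C bonded to two carbons → ketone.
  CH(CONH2): pendant –CONH2: carbonyl C bonded to C and N → amide.
  CH(OCOCH3): pendant –OC(=O)CH3: an acyloxy group → ester.
  CH(CONH2): pendant –CONH2: carbonyl C bonded to C and N → amide.
  CH(COOCH3): pendant –COOCH3: carbonyl C bonded to C and –OCH3 → ester.
  C≡CH: C≡C triple bond → alkyne.

aldehyde, alkyne, amide, ester, ketone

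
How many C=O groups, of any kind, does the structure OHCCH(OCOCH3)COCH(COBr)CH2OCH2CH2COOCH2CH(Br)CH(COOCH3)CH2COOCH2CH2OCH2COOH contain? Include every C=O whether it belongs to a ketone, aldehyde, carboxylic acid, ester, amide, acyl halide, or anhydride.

8

OHC: aldehyde, 1 C=O (running total 1).
CH(OCOCH3): ester, 1 C=O (running total 2).
CO: ketone, 1 C=O (running total 3).
CH(COBr): acyl halide, 1 C=O (running total 4).
CH2COOCH2: ester, 1 C=O (running total 5).
CH(COOCH3): ester, 1 C=O (running total 6).
CH2COOCH2: ester, 1 C=O (running total 7).
COOH: carboxylic acid, 1 C=O (running total 8).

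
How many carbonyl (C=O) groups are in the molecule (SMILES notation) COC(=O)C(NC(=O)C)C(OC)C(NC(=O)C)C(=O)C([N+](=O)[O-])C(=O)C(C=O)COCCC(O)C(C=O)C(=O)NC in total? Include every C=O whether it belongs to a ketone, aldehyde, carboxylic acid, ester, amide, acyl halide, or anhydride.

CH3OOC: ester, 1 C=O (running total 1).
CH(NHCOCH3): amide, 1 C=O (running total 2).
CH(NHCOCH3): amide, 1 C=O (running total 3).
CO: ketone, 1 C=O (running total 4).
CO: ketone, 1 C=O (running total 5).
CH(CHO): aldehyde, 1 C=O (running total 6).
CH(CHO): aldehyde, 1 C=O (running total 7).
CONHCH3: amide, 1 C=O (running total 8).

8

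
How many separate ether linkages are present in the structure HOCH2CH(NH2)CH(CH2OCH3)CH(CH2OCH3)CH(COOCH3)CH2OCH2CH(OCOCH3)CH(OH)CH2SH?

HO– on an sp³ carbon → alcohol.
–NH2 on an sp³ carbon with no adjacent C=O → amine.
pendant –CH2OCH3: C–O–C linkage → ether.
pendant –CH2OCH3: C–O–C linkage → ether.
pendant –COOCH3: carbonyl C bonded to C and –OCH3 → ester.
C–O–C with sp³ carbons on both sides and no adjacent C=O → ether.
pendant –OC(=O)CH3: an acyloxy group → ester.
–OH on an sp³ carbon → alcohol (secondary).
–SH on an sp³ carbon → thiol.
Ether appears at: CH(CH2OCH3), CH(CH2OCH3), CH2OCH2 → 3.

3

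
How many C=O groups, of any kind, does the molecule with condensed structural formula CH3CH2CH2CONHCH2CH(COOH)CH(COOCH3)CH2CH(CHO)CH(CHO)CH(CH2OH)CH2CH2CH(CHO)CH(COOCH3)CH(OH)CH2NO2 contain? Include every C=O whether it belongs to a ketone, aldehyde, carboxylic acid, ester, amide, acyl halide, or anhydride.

CH2CONHCH2: amide, 1 C=O (running total 1).
CH(COOH): carboxylic acid, 1 C=O (running total 2).
CH(COOCH3): ester, 1 C=O (running total 3).
CH(CHO): aldehyde, 1 C=O (running total 4).
CH(CHO): aldehyde, 1 C=O (running total 5).
CH(CHO): aldehyde, 1 C=O (running total 6).
CH(COOCH3): ester, 1 C=O (running total 7).

7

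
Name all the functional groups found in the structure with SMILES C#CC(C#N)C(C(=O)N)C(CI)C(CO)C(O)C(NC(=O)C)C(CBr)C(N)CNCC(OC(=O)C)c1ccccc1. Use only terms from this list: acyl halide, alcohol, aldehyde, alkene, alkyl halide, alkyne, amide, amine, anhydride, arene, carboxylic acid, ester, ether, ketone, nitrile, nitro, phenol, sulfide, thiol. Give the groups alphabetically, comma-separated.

alcohol, alkyl halide, alkyne, amide, amine, arene, ester, nitrile

Working along the chain:
  HC≡C: C≡C triple bond → alkyne.
  CH(CN): pendant –C≡N: nitrile.
  CH(CONH2): pendant –CONH2: carbonyl C bonded to C and N → amide.
  CH(CH2I): pendant –CH2X: halogen on sp³ carbon → alkyl halide.
  CH(CH2OH): pendant –CH2OH on an sp³ backbone C → alcohol.
  CH(OH): –OH on an sp³ carbon → alcohol (secondary).
  CH(NHCOCH3): pendant –NHC(=O)CH3: N bonded to a carbonyl → amide (not amine).
  CH(CH2Br): pendant –CH2X: halogen on sp³ carbon → alkyl halide.
  CH(NH2): –NH2 on an sp³ carbon with no adjacent C=O → amine.
  CH2NHCH2: C–N–C with sp³ carbons and no adjacent C=O → amine (secondary).
  CH(OCOCH3): pendant –OC(=O)CH3: an acyloxy group → ester.
  C6H5: –C6H5 phenyl ring → arene.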